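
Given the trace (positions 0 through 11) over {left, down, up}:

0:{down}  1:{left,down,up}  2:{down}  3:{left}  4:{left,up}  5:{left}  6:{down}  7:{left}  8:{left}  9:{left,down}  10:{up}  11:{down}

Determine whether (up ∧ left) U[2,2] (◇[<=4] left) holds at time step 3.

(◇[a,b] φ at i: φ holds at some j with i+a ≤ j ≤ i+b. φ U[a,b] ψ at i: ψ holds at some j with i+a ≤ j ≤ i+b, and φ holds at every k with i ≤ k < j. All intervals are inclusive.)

Does not hold

Need some j in [5,5] with ◇[<=4] left, and (up ∧ left) at every k in [3,j-1].
  j=5: ◇[<=4] left holds, but (up ∧ left) fails at k=3 → not this j.
No j in the window works → until fails.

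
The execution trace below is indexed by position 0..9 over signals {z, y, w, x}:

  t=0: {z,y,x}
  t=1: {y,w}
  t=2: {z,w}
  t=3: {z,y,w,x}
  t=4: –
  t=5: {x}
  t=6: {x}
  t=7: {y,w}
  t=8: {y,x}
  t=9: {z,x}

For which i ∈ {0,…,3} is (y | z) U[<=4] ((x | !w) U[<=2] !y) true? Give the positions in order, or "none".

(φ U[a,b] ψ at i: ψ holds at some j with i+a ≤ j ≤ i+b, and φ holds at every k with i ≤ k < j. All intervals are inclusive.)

Evaluate at each i in [0,3]:
  i=0: ✓ (rhs at j=2; lhs holds on [0,1])
  i=1: ✓ (rhs at j=2; lhs holds on [1,1])
  i=2: ✓ (rhs at j=2)
  i=3: ✓ (rhs at j=3)

0, 1, 2, 3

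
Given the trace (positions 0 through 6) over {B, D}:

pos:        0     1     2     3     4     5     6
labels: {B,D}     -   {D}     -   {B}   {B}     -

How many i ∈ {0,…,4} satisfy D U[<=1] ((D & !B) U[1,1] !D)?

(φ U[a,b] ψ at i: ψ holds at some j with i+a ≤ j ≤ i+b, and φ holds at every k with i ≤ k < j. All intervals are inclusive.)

Evaluate at each i in [0,4]:
  i=0: ✗ (no rhs in [0,1])
  i=1: ✗ (lhs fails at k=1 before rhs at j=2)
  i=2: ✓ (rhs at j=2)
  i=3: ✗ (no rhs in [3,4])
  i=4: ✗ (no rhs in [4,5])
Positions where it holds: {2} → 1.

1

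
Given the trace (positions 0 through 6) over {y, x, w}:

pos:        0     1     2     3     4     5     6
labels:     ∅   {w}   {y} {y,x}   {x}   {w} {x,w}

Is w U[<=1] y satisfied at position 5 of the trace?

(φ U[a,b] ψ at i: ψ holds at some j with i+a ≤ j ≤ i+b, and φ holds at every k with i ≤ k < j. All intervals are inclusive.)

False

Need some j in [5,6] with y, and w at every k in [5,j-1].
  j=5: y false.
  j=6: y false.
No j in the window works → until fails.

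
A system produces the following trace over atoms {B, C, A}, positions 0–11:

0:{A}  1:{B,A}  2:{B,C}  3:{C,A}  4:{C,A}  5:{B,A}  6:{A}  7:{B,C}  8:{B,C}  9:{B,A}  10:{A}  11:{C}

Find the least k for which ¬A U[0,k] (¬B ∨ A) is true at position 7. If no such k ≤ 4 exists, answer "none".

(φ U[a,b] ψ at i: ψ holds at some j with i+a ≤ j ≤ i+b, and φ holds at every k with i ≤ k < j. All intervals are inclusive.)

Need earliest j ≥ 7 with (¬B ∨ A), and ¬A at every k in [7,j-1].
  j=7: rhs fails.
  j=8: rhs fails.
  j=9: rhs holds; lhs holds on [7,8]. k = 2.

2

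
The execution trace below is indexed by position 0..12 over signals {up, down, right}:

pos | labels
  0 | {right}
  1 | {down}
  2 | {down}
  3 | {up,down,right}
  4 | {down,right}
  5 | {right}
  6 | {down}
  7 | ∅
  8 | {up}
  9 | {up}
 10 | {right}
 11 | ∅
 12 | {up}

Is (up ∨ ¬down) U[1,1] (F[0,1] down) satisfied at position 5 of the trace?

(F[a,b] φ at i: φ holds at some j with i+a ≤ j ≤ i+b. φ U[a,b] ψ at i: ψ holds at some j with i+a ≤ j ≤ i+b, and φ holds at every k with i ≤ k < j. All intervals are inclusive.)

Yes

Need some j in [6,6] with F[0,1] down, and (up ∨ ¬down) at every k in [5,j-1].
  j=6: F[0,1] down holds; (up ∨ ¬down) holds at every k in [5,5] → satisfied.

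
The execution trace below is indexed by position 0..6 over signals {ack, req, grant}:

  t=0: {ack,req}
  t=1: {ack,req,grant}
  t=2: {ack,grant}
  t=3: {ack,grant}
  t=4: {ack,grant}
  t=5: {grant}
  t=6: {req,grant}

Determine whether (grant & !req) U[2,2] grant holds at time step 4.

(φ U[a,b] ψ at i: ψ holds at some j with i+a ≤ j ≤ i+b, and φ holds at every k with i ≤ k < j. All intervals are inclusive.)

Holds

Need some j in [6,6] with grant, and (grant & !req) at every k in [4,j-1].
  j=6: grant holds; (grant & !req) holds at every k in [4,5] → satisfied.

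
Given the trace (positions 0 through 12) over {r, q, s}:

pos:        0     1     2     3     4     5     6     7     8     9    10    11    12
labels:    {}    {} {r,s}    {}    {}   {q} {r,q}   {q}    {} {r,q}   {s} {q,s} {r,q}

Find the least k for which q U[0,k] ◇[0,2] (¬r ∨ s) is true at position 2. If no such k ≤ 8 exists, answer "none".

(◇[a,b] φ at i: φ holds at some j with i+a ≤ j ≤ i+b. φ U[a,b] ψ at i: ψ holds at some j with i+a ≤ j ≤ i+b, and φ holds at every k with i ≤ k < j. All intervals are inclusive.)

Need earliest j ≥ 2 with ◇[0,2] (¬r ∨ s), and q at every k in [2,j-1].
  j=2: rhs holds (empty prefix). k = 0.

0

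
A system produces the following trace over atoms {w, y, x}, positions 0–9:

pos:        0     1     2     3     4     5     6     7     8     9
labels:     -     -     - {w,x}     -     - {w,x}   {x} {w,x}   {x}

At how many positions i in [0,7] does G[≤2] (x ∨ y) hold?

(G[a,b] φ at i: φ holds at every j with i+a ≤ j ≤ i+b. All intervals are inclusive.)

Evaluate at each i in [0,7]:
  i=0: ✗ (fails at j=0)
  i=1: ✗ (fails at j=1)
  i=2: ✗ (fails at j=2)
  i=3: ✗ (fails at j=4)
  i=4: ✗ (fails at j=4)
  i=5: ✗ (fails at j=5)
  i=6: ✓ (all of [6,8])
  i=7: ✓ (all of [7,9])
Positions where it holds: {6, 7} → 2.

2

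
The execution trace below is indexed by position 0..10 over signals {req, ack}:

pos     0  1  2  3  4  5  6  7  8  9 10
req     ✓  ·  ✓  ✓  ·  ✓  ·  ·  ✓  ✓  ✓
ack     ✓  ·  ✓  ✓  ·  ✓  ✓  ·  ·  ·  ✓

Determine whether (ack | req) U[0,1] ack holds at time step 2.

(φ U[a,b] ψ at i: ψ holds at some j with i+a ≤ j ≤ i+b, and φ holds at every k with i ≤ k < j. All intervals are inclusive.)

Holds

Need some j in [2,3] with ack, and (ack | req) at every k in [2,j-1].
  j=2: ack holds; no prefix to check → satisfied.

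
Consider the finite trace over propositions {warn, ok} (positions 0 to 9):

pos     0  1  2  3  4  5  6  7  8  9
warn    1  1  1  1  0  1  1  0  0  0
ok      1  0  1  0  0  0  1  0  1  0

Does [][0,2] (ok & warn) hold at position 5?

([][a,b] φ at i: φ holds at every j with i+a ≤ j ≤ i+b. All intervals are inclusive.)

Check (ok & warn) at every j in [5,7]:
  j=5: false
  j=6: true
  j=7: false
Fails at j=5 → formula fails.

No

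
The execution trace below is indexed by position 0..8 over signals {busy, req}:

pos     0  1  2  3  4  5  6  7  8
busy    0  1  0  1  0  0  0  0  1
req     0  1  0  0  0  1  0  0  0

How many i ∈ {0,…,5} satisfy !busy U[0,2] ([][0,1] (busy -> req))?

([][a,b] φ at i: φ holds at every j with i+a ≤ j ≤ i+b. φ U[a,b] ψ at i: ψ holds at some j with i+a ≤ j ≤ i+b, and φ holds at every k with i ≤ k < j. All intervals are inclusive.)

Evaluate at each i in [0,5]:
  i=0: ✓ (rhs at j=0)
  i=1: ✓ (rhs at j=1)
  i=2: ✗ (lhs fails at k=3 before rhs at j=4)
  i=3: ✗ (lhs fails at k=3 before rhs at j=4)
  i=4: ✓ (rhs at j=4)
  i=5: ✓ (rhs at j=5)
Positions where it holds: {0, 1, 4, 5} → 4.

4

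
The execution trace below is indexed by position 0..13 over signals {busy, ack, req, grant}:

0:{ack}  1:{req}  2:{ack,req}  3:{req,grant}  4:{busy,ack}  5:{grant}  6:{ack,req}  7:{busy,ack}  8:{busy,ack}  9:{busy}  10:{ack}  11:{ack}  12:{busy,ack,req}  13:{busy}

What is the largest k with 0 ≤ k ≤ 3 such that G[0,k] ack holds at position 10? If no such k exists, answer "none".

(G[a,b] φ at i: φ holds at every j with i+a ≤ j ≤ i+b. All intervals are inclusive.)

2

ack must hold from j=10 onward; find where it first fails.
  j=10: holds
  j=11: holds
  j=12: holds
  j=13: fails
Holds on [10,12], so largest k = 2.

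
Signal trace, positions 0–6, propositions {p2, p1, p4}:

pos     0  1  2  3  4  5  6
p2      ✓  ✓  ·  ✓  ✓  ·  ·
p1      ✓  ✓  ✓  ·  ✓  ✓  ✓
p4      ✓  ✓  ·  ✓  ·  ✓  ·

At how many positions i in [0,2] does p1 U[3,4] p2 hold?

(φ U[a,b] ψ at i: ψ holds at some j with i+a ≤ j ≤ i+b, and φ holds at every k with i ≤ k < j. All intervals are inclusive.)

Evaluate at each i in [0,2]:
  i=0: ✓ (rhs at j=3; lhs holds on [0,2])
  i=1: ✗ (lhs fails at k=3 before rhs at j=4)
  i=2: ✗ (no rhs in [5,6])
Positions where it holds: {0} → 1.

1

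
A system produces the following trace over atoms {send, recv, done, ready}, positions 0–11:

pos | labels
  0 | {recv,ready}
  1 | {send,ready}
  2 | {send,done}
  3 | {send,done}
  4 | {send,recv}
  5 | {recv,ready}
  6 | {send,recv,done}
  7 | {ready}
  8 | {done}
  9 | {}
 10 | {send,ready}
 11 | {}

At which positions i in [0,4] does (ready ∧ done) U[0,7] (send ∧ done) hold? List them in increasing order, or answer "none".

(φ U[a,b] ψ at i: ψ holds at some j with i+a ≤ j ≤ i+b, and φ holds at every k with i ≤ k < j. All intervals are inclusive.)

Evaluate at each i in [0,4]:
  i=0: ✗ (lhs fails at k=0 before rhs at j=2)
  i=1: ✗ (lhs fails at k=1 before rhs at j=2)
  i=2: ✓ (rhs at j=2)
  i=3: ✓ (rhs at j=3)
  i=4: ✗ (lhs fails at k=4 before rhs at j=6)

2, 3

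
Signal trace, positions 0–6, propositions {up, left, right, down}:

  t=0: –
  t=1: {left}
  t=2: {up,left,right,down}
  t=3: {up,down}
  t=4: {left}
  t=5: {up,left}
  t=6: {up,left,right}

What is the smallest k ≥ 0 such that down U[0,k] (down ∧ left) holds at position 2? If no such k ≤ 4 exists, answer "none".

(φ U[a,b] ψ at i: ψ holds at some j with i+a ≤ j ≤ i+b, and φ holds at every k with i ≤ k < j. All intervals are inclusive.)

0

Need earliest j ≥ 2 with (down ∧ left), and down at every k in [2,j-1].
  j=2: rhs holds (empty prefix). k = 0.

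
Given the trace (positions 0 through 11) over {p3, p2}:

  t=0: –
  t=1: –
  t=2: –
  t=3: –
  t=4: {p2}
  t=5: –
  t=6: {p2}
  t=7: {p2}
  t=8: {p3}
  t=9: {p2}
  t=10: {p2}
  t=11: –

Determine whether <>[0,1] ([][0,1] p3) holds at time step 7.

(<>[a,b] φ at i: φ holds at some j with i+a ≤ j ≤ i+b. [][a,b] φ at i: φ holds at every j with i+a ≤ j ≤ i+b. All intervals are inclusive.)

Check [][0,1] p3 at each j in [7,8]:
  j=7: fails at 7
  j=8: fails at 9
No position in the window satisfies it → formula fails.

Does not hold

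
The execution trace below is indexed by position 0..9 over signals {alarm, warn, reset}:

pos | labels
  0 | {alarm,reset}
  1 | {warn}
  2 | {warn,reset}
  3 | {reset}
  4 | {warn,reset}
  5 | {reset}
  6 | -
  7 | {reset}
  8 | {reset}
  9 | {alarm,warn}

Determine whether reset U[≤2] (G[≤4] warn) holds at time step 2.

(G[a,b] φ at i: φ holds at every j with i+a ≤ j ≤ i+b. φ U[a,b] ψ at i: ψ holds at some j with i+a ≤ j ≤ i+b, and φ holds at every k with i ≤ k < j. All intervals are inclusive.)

Does not hold

Need some j in [2,4] with G[≤4] warn, and reset at every k in [2,j-1].
  j=2: G[≤4] warn — fails at 3.
  j=3: G[≤4] warn — fails at 3.
  j=4: G[≤4] warn — fails at 5.
No j in the window works → until fails.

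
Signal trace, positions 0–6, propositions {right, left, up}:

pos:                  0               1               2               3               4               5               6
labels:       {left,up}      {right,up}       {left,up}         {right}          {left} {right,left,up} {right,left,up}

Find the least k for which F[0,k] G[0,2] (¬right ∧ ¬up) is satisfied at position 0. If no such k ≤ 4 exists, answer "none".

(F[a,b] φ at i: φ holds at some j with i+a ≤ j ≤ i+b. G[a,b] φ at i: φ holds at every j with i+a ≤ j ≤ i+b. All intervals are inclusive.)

Scan j = 0,1,… for G[0,2] (¬right ∧ ¬up):
  j=0: fails
  j=1: fails
  j=2: fails
  j=3: fails
  j=4: fails
No j in [0,4] satisfies it → none.

none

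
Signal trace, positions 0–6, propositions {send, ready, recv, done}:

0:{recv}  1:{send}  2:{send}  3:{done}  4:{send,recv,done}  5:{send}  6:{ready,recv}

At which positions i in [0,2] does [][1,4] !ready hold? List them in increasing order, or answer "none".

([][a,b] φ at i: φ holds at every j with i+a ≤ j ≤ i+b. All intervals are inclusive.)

0, 1

Evaluate at each i in [0,2]:
  i=0: ✓ (all of [1,4])
  i=1: ✓ (all of [2,5])
  i=2: ✗ (fails at j=6)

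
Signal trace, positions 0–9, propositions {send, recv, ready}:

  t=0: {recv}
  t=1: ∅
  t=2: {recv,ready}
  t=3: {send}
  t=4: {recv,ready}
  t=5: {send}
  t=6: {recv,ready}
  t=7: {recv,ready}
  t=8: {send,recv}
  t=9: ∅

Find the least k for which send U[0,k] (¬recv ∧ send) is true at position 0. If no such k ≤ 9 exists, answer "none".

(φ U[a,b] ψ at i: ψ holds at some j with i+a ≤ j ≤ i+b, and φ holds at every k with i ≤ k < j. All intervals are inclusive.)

Need earliest j ≥ 0 with (¬recv ∧ send), and send at every k in [0,j-1].
  j=0: rhs fails.
  j=1: rhs fails.
  j=2: rhs fails.
  j=3: rhs holds but lhs fails at k=0.
  j=4: rhs fails.
  j=5: rhs holds but lhs fails at k=0.
  j=6: rhs fails.
  j=7: rhs fails.
  j=8: rhs fails.
  j=9: rhs fails.
No witness within the range → none.

none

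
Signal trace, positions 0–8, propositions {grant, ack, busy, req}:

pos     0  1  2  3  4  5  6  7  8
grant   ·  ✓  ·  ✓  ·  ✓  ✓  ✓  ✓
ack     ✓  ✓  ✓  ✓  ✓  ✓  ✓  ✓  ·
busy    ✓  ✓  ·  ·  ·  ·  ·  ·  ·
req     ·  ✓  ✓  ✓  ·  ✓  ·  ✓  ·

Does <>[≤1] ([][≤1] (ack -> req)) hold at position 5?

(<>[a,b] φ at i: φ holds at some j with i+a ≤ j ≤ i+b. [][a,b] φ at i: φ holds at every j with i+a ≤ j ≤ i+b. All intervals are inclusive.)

No

Check [][≤1] (ack -> req) at each j in [5,6]:
  j=5: fails at 6
  j=6: fails at 6
No position in the window satisfies it → formula fails.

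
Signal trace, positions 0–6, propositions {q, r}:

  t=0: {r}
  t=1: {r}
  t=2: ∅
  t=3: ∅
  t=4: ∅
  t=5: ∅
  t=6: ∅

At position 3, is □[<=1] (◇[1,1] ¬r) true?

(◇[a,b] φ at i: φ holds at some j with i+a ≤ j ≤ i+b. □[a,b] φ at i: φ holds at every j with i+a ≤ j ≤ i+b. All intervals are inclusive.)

Holds

Check ◇[1,1] ¬r at every j in [3,4]:
  j=3: holds (witness at 4)
  j=4: holds (witness at 5)
All positions satisfy it → formula holds.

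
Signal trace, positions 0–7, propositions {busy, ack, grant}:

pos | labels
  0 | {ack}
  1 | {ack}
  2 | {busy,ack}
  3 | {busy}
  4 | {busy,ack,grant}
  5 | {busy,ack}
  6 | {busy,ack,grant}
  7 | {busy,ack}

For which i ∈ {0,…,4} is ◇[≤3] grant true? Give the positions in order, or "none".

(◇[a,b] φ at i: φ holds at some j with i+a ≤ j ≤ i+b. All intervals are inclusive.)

1, 2, 3, 4

Evaluate at each i in [0,4]:
  i=0: ✗ (none in [0,3])
  i=1: ✓ (witness j=4)
  i=2: ✓ (witness j=4)
  i=3: ✓ (witness j=4)
  i=4: ✓ (witness j=4)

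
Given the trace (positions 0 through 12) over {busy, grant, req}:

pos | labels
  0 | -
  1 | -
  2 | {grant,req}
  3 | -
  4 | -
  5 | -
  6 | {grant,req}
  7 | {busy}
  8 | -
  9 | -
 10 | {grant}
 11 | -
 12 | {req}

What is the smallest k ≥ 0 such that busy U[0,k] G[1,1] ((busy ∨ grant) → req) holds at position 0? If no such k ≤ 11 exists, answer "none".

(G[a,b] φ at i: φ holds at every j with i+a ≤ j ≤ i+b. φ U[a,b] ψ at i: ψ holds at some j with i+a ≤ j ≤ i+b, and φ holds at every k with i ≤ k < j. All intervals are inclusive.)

0

Need earliest j ≥ 0 with G[1,1] ((busy ∨ grant) → req), and busy at every k in [0,j-1].
  j=0: rhs holds (empty prefix). k = 0.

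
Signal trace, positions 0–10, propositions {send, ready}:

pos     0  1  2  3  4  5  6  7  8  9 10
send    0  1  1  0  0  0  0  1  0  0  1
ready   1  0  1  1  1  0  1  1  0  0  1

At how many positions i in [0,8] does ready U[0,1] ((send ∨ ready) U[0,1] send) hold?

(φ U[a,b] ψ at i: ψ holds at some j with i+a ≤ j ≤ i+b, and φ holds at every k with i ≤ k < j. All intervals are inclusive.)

5

Evaluate at each i in [0,8]:
  i=0: ✓ (rhs at j=0)
  i=1: ✓ (rhs at j=1)
  i=2: ✓ (rhs at j=2)
  i=3: ✗ (no rhs in [3,4])
  i=4: ✗ (no rhs in [4,5])
  i=5: ✗ (lhs fails at k=5 before rhs at j=6)
  i=6: ✓ (rhs at j=6)
  i=7: ✓ (rhs at j=7)
  i=8: ✗ (no rhs in [8,9])
Positions where it holds: {0, 1, 2, 6, 7} → 5.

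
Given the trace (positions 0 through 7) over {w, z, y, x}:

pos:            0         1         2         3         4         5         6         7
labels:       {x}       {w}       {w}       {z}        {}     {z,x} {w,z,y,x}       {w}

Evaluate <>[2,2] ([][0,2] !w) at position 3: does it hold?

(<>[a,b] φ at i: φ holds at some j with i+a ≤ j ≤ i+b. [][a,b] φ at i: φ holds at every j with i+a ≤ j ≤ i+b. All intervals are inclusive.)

No

Check [][0,2] !w at each j in [5,5]:
  j=5: fails at 6
No position in the window satisfies it → formula fails.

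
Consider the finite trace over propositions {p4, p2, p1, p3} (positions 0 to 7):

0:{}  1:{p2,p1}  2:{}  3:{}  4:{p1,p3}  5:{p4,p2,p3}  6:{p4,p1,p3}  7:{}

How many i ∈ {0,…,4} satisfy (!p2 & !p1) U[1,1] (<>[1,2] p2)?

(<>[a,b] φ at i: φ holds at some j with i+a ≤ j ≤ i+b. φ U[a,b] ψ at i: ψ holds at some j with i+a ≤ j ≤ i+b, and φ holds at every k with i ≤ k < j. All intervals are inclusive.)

Evaluate at each i in [0,4]:
  i=0: ✗ (no rhs in [1,1])
  i=1: ✗ (no rhs in [2,2])
  i=2: ✓ (rhs at j=3; lhs holds on [2,2])
  i=3: ✓ (rhs at j=4; lhs holds on [3,3])
  i=4: ✗ (no rhs in [5,5])
Positions where it holds: {2, 3} → 2.

2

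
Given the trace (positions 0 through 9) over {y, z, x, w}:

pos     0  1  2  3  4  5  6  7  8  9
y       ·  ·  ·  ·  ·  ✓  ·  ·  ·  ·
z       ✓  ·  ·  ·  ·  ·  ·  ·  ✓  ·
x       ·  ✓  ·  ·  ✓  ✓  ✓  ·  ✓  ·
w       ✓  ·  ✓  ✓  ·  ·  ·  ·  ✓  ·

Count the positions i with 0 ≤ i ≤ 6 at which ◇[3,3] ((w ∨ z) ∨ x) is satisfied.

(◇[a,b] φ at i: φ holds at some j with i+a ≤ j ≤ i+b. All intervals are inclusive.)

5

Evaluate at each i in [0,6]:
  i=0: ✓ (witness j=3)
  i=1: ✓ (witness j=4)
  i=2: ✓ (witness j=5)
  i=3: ✓ (witness j=6)
  i=4: ✗ (none in [7,7])
  i=5: ✓ (witness j=8)
  i=6: ✗ (none in [9,9])
Positions where it holds: {0, 1, 2, 3, 5} → 5.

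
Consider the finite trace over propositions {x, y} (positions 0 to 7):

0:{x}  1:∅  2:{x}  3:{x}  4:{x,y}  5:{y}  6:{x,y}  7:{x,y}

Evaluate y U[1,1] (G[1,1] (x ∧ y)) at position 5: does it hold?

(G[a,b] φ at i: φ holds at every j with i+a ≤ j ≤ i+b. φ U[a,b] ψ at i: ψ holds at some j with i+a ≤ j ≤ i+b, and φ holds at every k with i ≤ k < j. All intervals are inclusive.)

Need some j in [6,6] with G[1,1] (x ∧ y), and y at every k in [5,j-1].
  j=6: G[1,1] (x ∧ y) holds; y holds at every k in [5,5] → satisfied.

Yes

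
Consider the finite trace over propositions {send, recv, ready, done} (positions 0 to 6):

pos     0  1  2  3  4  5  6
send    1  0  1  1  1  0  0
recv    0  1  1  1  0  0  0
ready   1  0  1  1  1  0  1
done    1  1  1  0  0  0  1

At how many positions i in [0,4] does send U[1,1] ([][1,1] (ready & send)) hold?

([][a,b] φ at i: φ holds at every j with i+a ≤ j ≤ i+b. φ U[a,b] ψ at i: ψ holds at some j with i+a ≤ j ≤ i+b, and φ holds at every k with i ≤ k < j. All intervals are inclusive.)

Evaluate at each i in [0,4]:
  i=0: ✓ (rhs at j=1; lhs holds on [0,0])
  i=1: ✗ (lhs fails at k=1 before rhs at j=2)
  i=2: ✓ (rhs at j=3; lhs holds on [2,2])
  i=3: ✗ (no rhs in [4,4])
  i=4: ✗ (no rhs in [5,5])
Positions where it holds: {0, 2} → 2.

2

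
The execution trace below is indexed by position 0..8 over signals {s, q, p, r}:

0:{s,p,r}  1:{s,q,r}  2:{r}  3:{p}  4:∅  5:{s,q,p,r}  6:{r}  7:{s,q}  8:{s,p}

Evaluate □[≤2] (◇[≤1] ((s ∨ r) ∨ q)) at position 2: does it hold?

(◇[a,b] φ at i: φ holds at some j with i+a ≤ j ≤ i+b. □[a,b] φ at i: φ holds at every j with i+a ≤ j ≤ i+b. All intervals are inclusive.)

Check ◇[≤1] ((s ∨ r) ∨ q) at every j in [2,4]:
  j=2: holds (witness at 2)
  j=3: fails (none in [3,4])
  j=4: holds (witness at 5)
Fails at j=3 → formula fails.

Does not hold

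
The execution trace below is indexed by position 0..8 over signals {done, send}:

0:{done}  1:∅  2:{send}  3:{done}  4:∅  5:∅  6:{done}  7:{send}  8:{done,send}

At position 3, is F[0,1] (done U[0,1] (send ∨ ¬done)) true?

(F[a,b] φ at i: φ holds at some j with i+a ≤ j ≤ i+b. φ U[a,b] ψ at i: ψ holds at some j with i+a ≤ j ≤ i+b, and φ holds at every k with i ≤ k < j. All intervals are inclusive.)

Check (done U[0,1] (send ∨ ¬done)) at each j in [3,4]:
  j=3: holds
  j=4: holds
Found at j=3 → formula holds.

True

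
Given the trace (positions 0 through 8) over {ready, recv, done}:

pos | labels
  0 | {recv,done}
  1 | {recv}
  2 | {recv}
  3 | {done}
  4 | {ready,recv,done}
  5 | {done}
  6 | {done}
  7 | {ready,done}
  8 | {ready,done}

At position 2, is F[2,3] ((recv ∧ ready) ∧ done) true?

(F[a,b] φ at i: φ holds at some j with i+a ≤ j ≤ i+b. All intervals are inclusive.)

Yes

Check ((recv ∧ ready) ∧ done) at each j in [4,5]:
  j=4: true
  j=5: false
Found at j=4 → formula holds.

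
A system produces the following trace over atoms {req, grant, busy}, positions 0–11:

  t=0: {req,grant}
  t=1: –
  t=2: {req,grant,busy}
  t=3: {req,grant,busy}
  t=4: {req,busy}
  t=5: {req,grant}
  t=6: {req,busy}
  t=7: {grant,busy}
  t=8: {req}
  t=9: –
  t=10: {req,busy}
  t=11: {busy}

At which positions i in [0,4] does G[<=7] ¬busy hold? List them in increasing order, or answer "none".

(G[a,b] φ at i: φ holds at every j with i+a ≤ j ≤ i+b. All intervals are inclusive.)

Evaluate at each i in [0,4]:
  i=0: ✗ (fails at j=2)
  i=1: ✗ (fails at j=2)
  i=2: ✗ (fails at j=2)
  i=3: ✗ (fails at j=3)
  i=4: ✗ (fails at j=4)

none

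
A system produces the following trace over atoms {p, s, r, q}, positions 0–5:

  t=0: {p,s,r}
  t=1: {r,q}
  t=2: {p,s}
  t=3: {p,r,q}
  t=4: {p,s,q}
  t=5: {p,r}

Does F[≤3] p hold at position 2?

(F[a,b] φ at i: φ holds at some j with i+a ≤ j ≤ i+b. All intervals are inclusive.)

Check p at each j in [2,5]:
  j=2: true
  j=3: true
  j=4: true
  j=5: true
Found at j=2 → formula holds.

Holds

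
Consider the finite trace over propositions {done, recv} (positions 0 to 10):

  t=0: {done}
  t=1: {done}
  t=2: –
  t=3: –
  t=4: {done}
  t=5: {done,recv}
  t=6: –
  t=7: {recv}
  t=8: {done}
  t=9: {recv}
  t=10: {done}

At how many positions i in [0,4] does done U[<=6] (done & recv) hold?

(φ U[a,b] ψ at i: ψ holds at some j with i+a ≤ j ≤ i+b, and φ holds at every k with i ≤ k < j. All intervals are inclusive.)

Evaluate at each i in [0,4]:
  i=0: ✗ (lhs fails at k=2 before rhs at j=5)
  i=1: ✗ (lhs fails at k=2 before rhs at j=5)
  i=2: ✗ (lhs fails at k=2 before rhs at j=5)
  i=3: ✗ (lhs fails at k=3 before rhs at j=5)
  i=4: ✓ (rhs at j=5; lhs holds on [4,4])
Positions where it holds: {4} → 1.

1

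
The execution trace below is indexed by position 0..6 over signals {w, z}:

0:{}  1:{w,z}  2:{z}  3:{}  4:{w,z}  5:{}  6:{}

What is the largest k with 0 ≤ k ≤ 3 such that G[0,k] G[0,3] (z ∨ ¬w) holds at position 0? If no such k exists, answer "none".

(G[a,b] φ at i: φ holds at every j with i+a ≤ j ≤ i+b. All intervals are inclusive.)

G[0,3] (z ∨ ¬w) must hold from j=0 onward; find where it first fails.
  j=0: holds
  j=1: holds
  j=2: holds
  j=3: holds
Holds through j=3; largest k = 3.

3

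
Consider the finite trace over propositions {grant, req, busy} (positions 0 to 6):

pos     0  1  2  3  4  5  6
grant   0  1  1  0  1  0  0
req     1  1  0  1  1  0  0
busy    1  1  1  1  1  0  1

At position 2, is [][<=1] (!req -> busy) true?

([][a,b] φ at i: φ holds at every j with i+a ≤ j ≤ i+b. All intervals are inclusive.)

True

Check (!req -> busy) at every j in [2,3]:
  j=2: antecedent true; consequent true → ✓
  j=3: antecedent false → ✓
All positions satisfy it → formula holds.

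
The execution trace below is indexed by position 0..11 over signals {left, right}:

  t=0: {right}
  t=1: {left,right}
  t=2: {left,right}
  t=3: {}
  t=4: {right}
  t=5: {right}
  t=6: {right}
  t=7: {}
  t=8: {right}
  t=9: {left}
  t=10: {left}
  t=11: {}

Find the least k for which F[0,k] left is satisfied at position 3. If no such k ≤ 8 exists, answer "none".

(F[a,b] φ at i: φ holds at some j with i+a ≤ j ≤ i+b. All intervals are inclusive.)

Scan j = 3,4,… for left:
  j=3: fails
  j=4: fails
  j=5: fails
  j=6: fails
  j=7: fails
  j=8: fails
  j=9: holds
First hit at j=9, so smallest k = 9-3 = 6.

6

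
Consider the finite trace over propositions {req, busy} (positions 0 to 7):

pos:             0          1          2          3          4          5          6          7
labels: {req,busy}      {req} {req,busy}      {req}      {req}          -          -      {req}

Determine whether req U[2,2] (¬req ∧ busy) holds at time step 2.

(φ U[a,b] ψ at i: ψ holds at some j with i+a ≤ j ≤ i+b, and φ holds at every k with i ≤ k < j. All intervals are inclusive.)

Need some j in [4,4] with (¬req ∧ busy), and req at every k in [2,j-1].
  j=4: (¬req ∧ busy) false.
No j in the window works → until fails.

No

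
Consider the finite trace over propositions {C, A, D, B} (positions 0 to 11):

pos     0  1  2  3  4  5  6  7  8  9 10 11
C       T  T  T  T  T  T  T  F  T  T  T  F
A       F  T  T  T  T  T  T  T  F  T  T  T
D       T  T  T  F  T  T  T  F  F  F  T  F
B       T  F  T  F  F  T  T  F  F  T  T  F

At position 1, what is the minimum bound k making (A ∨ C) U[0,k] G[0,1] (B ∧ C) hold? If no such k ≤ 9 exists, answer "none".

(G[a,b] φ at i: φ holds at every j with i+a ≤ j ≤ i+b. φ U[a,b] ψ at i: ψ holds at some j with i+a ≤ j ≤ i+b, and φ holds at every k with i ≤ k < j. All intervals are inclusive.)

Need earliest j ≥ 1 with G[0,1] (B ∧ C), and (A ∨ C) at every k in [1,j-1].
  j=1: rhs fails.
  j=2: rhs fails.
  j=3: rhs fails.
  j=4: rhs fails.
  j=5: rhs holds; lhs holds on [1,4]. k = 4.

4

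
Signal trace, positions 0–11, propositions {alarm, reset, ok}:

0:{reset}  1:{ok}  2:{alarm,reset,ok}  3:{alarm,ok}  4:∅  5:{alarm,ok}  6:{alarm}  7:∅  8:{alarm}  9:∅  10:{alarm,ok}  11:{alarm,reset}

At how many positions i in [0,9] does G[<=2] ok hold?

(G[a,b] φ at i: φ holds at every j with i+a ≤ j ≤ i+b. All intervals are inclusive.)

1

Evaluate at each i in [0,9]:
  i=0: ✗ (fails at j=0)
  i=1: ✓ (all of [1,3])
  i=2: ✗ (fails at j=4)
  i=3: ✗ (fails at j=4)
  i=4: ✗ (fails at j=4)
  i=5: ✗ (fails at j=6)
  i=6: ✗ (fails at j=6)
  i=7: ✗ (fails at j=7)
  i=8: ✗ (fails at j=8)
  i=9: ✗ (fails at j=9)
Positions where it holds: {1} → 1.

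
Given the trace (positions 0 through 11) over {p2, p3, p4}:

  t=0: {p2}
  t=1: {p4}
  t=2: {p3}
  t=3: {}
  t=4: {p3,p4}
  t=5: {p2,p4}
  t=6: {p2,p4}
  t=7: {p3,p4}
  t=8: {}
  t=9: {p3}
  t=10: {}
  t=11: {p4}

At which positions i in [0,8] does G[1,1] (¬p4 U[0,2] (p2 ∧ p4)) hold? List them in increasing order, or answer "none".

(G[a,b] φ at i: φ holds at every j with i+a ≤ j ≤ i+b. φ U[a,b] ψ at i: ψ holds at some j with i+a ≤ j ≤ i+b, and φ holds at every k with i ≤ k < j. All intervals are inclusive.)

4, 5

Evaluate at each i in [0,8]:
  i=0: ✗ (fails at j=1)
  i=1: ✗ (fails at j=2)
  i=2: ✗ (fails at j=3)
  i=3: ✗ (fails at j=4)
  i=4: ✓ (all of [5,5])
  i=5: ✓ (all of [6,6])
  i=6: ✗ (fails at j=7)
  i=7: ✗ (fails at j=8)
  i=8: ✗ (fails at j=9)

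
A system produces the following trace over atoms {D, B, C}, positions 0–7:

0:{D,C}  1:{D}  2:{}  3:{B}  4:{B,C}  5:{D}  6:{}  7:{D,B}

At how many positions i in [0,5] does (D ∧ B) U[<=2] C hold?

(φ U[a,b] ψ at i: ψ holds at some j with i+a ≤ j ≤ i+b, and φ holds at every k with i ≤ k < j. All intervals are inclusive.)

Evaluate at each i in [0,5]:
  i=0: ✓ (rhs at j=0)
  i=1: ✗ (no rhs in [1,3])
  i=2: ✗ (lhs fails at k=2 before rhs at j=4)
  i=3: ✗ (lhs fails at k=3 before rhs at j=4)
  i=4: ✓ (rhs at j=4)
  i=5: ✗ (no rhs in [5,7])
Positions where it holds: {0, 4} → 2.

2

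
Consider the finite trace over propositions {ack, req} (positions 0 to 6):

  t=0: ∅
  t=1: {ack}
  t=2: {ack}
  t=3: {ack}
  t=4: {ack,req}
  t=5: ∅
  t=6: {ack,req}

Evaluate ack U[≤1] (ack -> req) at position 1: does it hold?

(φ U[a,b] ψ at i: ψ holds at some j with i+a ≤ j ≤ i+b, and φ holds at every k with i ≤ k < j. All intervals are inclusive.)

Need some j in [1,2] with (ack -> req), and ack at every k in [1,j-1].
  j=1: (ack -> req) false.
  j=2: (ack -> req) false.
No j in the window works → until fails.

No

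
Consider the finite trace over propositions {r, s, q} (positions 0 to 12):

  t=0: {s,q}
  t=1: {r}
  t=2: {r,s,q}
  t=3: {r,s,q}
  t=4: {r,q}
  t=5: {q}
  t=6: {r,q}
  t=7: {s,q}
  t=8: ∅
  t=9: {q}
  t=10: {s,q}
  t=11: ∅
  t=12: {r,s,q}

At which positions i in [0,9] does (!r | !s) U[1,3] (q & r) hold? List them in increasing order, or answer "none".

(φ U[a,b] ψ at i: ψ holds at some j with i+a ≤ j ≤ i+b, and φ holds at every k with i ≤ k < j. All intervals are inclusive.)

Evaluate at each i in [0,9]:
  i=0: ✓ (rhs at j=2; lhs holds on [0,1])
  i=1: ✓ (rhs at j=2; lhs holds on [1,1])
  i=2: ✗ (lhs fails at k=2 before rhs at j=3)
  i=3: ✗ (lhs fails at k=3 before rhs at j=4)
  i=4: ✓ (rhs at j=6; lhs holds on [4,5])
  i=5: ✓ (rhs at j=6; lhs holds on [5,5])
  i=6: ✗ (no rhs in [7,9])
  i=7: ✗ (no rhs in [8,10])
  i=8: ✗ (no rhs in [9,11])
  i=9: ✓ (rhs at j=12; lhs holds on [9,11])

0, 1, 4, 5, 9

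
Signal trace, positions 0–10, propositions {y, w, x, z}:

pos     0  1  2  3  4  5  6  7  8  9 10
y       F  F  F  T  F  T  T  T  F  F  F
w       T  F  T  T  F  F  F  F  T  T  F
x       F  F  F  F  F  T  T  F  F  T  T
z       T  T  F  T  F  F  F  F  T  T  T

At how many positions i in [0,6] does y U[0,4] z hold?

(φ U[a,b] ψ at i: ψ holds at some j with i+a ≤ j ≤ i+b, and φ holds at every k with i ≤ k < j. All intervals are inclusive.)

5

Evaluate at each i in [0,6]:
  i=0: ✓ (rhs at j=0)
  i=1: ✓ (rhs at j=1)
  i=2: ✗ (lhs fails at k=2 before rhs at j=3)
  i=3: ✓ (rhs at j=3)
  i=4: ✗ (lhs fails at k=4 before rhs at j=8)
  i=5: ✓ (rhs at j=8; lhs holds on [5,7])
  i=6: ✓ (rhs at j=8; lhs holds on [6,7])
Positions where it holds: {0, 1, 3, 5, 6} → 5.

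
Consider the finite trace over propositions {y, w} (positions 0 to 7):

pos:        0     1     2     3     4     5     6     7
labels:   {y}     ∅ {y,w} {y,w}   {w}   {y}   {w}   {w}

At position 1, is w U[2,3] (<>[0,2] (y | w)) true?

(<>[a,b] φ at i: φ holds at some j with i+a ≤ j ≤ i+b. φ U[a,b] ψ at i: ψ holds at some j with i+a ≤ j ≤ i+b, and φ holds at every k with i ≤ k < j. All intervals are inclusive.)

Does not hold

Need some j in [3,4] with <>[0,2] (y | w), and w at every k in [1,j-1].
  j=3: <>[0,2] (y | w) holds, but w fails at k=1 → not this j.
  j=4: <>[0,2] (y | w) holds, but w fails at k=1 → not this j.
No j in the window works → until fails.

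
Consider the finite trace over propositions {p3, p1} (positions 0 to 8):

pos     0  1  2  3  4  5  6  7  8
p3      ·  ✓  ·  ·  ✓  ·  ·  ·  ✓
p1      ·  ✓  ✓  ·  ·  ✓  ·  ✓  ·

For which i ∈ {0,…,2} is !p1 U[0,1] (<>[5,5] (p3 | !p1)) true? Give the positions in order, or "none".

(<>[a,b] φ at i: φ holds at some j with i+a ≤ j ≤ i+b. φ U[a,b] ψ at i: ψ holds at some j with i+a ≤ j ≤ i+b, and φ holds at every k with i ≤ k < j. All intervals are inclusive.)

Evaluate at each i in [0,2]:
  i=0: ✓ (rhs at j=1; lhs holds on [0,0])
  i=1: ✓ (rhs at j=1)
  i=2: ✗ (lhs fails at k=2 before rhs at j=3)

0, 1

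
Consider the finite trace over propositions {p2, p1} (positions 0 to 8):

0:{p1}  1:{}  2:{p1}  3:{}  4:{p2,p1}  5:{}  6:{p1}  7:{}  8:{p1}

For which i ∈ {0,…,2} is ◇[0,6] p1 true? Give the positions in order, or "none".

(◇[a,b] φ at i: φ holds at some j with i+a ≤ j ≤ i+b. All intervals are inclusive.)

0, 1, 2

Evaluate at each i in [0,2]:
  i=0: ✓ (witness j=0)
  i=1: ✓ (witness j=2)
  i=2: ✓ (witness j=2)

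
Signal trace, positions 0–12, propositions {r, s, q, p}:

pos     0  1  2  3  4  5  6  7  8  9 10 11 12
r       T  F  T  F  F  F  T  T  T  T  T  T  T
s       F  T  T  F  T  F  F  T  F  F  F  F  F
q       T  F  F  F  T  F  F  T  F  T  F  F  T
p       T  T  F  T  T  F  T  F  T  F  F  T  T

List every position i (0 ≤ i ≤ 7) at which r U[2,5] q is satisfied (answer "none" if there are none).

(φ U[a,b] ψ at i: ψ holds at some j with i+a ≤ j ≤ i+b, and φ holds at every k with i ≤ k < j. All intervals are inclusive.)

Evaluate at each i in [0,7]:
  i=0: ✗ (lhs fails at k=1 before rhs at j=4)
  i=1: ✗ (lhs fails at k=1 before rhs at j=4)
  i=2: ✗ (lhs fails at k=3 before rhs at j=4)
  i=3: ✗ (lhs fails at k=3 before rhs at j=7)
  i=4: ✗ (lhs fails at k=4 before rhs at j=7)
  i=5: ✗ (lhs fails at k=5 before rhs at j=7)
  i=6: ✓ (rhs at j=9; lhs holds on [6,8])
  i=7: ✓ (rhs at j=9; lhs holds on [7,8])

6, 7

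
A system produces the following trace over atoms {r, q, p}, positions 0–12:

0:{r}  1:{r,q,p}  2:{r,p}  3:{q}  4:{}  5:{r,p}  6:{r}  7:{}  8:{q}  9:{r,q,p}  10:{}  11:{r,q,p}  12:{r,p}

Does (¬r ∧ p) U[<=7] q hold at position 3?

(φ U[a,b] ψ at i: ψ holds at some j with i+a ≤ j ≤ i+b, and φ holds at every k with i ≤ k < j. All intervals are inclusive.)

Need some j in [3,10] with q, and (¬r ∧ p) at every k in [3,j-1].
  j=3: q holds; no prefix to check → satisfied.

True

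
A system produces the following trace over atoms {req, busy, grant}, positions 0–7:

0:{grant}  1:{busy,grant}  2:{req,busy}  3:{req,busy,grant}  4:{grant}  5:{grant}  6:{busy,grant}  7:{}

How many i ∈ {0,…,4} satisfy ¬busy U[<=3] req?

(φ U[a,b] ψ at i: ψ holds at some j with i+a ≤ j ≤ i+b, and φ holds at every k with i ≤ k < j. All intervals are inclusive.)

Evaluate at each i in [0,4]:
  i=0: ✗ (lhs fails at k=1 before rhs at j=2)
  i=1: ✗ (lhs fails at k=1 before rhs at j=2)
  i=2: ✓ (rhs at j=2)
  i=3: ✓ (rhs at j=3)
  i=4: ✗ (no rhs in [4,7])
Positions where it holds: {2, 3} → 2.

2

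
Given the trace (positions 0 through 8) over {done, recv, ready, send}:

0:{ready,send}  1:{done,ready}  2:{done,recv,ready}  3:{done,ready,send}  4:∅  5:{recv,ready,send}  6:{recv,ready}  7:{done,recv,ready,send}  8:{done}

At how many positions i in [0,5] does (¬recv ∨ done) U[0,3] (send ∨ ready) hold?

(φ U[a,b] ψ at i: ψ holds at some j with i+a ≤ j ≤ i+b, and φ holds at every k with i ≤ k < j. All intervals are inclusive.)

6

Evaluate at each i in [0,5]:
  i=0: ✓ (rhs at j=0)
  i=1: ✓ (rhs at j=1)
  i=2: ✓ (rhs at j=2)
  i=3: ✓ (rhs at j=3)
  i=4: ✓ (rhs at j=5; lhs holds on [4,4])
  i=5: ✓ (rhs at j=5)
Positions where it holds: {0, 1, 2, 3, 4, 5} → 6.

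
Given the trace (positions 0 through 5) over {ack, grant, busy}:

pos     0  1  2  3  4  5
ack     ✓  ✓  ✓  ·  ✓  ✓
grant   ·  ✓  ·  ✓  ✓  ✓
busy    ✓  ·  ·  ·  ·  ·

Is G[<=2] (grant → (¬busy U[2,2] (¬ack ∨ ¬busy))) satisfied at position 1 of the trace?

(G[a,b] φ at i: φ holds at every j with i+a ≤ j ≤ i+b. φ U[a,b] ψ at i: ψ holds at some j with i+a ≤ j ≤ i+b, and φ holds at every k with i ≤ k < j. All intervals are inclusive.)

True

Check (grant → (¬busy U[2,2] (¬ack ∨ ¬busy))) at every j in [1,3]:
  j=1: antecedent true; consequent holds → ✓
  j=2: antecedent false → ✓
  j=3: antecedent true; consequent holds → ✓
All positions satisfy it → formula holds.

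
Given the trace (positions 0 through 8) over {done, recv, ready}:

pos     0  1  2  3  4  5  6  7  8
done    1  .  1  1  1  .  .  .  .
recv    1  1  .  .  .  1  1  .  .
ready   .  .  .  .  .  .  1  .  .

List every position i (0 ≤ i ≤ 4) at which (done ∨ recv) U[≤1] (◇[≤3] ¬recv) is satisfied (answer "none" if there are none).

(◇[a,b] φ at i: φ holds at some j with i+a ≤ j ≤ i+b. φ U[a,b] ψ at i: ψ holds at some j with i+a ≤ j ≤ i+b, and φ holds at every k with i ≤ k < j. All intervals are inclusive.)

Evaluate at each i in [0,4]:
  i=0: ✓ (rhs at j=0)
  i=1: ✓ (rhs at j=1)
  i=2: ✓ (rhs at j=2)
  i=3: ✓ (rhs at j=3)
  i=4: ✓ (rhs at j=4)

0, 1, 2, 3, 4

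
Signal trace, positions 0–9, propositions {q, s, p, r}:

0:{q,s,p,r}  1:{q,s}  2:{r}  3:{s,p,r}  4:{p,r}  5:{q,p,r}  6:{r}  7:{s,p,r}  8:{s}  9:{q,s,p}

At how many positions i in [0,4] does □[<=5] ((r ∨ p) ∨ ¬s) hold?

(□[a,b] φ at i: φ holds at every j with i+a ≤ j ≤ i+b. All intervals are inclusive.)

Evaluate at each i in [0,4]:
  i=0: ✗ (fails at j=1)
  i=1: ✗ (fails at j=1)
  i=2: ✓ (all of [2,7])
  i=3: ✗ (fails at j=8)
  i=4: ✗ (fails at j=8)
Positions where it holds: {2} → 1.

1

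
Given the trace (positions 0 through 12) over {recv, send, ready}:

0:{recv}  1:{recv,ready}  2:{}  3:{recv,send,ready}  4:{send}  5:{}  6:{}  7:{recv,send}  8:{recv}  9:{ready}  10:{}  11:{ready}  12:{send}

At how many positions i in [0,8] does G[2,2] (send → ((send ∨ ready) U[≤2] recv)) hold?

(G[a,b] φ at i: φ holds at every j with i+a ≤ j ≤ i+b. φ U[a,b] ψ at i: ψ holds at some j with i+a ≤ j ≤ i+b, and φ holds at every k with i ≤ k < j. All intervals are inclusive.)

8

Evaluate at each i in [0,8]:
  i=0: ✓ (all of [2,2])
  i=1: ✓ (all of [3,3])
  i=2: ✗ (fails at j=4)
  i=3: ✓ (all of [5,5])
  i=4: ✓ (all of [6,6])
  i=5: ✓ (all of [7,7])
  i=6: ✓ (all of [8,8])
  i=7: ✓ (all of [9,9])
  i=8: ✓ (all of [10,10])
Positions where it holds: {0, 1, 3, 4, 5, 6, 7, 8} → 8.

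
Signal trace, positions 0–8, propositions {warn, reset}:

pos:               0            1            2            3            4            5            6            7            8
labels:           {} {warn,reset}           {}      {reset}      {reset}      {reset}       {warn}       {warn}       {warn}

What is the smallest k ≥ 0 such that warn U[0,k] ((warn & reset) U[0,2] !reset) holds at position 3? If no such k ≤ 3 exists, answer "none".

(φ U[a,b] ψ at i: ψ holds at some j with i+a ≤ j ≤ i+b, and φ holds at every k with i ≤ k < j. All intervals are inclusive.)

none

Need earliest j ≥ 3 with ((warn & reset) U[0,2] !reset), and warn at every k in [3,j-1].
  j=3: rhs fails.
  j=4: rhs fails.
  j=5: rhs fails.
  j=6: rhs holds but lhs fails at k=3.
No witness within the range → none.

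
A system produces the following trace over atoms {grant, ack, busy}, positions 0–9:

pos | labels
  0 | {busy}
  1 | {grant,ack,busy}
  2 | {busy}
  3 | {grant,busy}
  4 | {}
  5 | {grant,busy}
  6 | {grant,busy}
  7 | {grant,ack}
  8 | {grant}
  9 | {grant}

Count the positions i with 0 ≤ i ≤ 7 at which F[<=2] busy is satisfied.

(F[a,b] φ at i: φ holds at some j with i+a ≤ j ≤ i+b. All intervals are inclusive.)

Evaluate at each i in [0,7]:
  i=0: ✓ (witness j=0)
  i=1: ✓ (witness j=1)
  i=2: ✓ (witness j=2)
  i=3: ✓ (witness j=3)
  i=4: ✓ (witness j=5)
  i=5: ✓ (witness j=5)
  i=6: ✓ (witness j=6)
  i=7: ✗ (none in [7,9])
Positions where it holds: {0, 1, 2, 3, 4, 5, 6} → 7.

7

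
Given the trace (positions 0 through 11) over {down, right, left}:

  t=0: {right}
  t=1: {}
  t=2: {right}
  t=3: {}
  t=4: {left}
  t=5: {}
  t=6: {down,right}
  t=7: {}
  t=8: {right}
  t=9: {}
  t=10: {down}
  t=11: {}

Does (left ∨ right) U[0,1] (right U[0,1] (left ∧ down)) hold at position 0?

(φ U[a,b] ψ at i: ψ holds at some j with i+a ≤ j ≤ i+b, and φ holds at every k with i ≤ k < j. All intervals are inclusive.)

Need some j in [0,1] with (right U[0,1] (left ∧ down)), and (left ∨ right) at every k in [0,j-1].
  j=0: (right U[0,1] (left ∧ down)) — fails.
  j=1: (right U[0,1] (left ∧ down)) — fails.
No j in the window works → until fails.

No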